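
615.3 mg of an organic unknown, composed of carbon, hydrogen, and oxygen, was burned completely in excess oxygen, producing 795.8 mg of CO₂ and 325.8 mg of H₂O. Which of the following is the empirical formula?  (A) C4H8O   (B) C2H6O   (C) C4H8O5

mol C = 0.7958 g CO₂ ÷ 44.009 g/mol = 0.018083 mol
mol H = 2 × 0.3258 g H₂O ÷ 18.015 g/mol = 0.036170 mol
mass O = 0.6153 − (0.21719 + 0.036459) = 0.36165 g → mol O = 0.36165 ÷ 15.999 = 0.022605 mol
Divide by the smallest (0.018083 mol): C 1.000, H 2.000, O 1.250
Multiplying each by 4 gives whole numbers: C 4.00, H 8.00, O 5.00

(C) C4H8O5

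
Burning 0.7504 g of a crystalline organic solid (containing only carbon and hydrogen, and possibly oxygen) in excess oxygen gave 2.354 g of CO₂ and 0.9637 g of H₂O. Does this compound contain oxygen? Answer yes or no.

mol C = 2.354 g CO₂ ÷ 44.009 g/mol = 0.053489 mol
mol H = 2 × 0.9637 g H₂O ÷ 18.015 g/mol = 0.10699 mol
C and H together account for 0.75030 g — essentially the entire 0.7504 g sample — so the compound contains no oxygen.

no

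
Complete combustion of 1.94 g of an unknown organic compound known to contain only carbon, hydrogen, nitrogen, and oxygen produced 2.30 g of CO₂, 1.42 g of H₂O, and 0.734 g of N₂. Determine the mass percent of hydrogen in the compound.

mol C = 2.30 g CO₂ ÷ 44.009 g/mol = 0.05226 mol
mol H = 2 × 1.42 g H₂O ÷ 18.015 g/mol = 0.1576 mol
mol N = 2 × 0.734 g N₂ ÷ 28.014 g/mol = 0.05240 mol
mass O = 1.94 − (0.6277 + 0.1589 + 0.7340) = 0.4194 g → mol O = 0.4194 ÷ 15.999 = 0.02621 mol
mass % H = 0.1589 g ÷ 1.94 g × 100%

8.2%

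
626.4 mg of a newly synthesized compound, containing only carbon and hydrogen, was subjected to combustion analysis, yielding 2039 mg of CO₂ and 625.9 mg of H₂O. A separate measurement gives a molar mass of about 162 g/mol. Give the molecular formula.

C12H18

mol C = 2.039 g CO₂ ÷ 44.009 g/mol = 0.046331 mol
mol H = 2 × 0.6259 g H₂O ÷ 18.015 g/mol = 0.069487 mol
Divide by the smallest (0.046331 mol): C 1.000, H 1.500
Multiplying each by 2 gives whole numbers: C 2.00, H 3.00
Empirical formula: C2H3
Empirical-formula mass = 27.05 g/mol; 162 ÷ 27.05 ≈ 6, so the molecular formula is C12H18.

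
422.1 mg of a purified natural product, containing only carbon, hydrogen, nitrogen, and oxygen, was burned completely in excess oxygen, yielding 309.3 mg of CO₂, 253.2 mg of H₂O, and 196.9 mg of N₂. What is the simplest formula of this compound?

mol C = 0.3093 g CO₂ ÷ 44.009 g/mol = 0.0070281 mol
mol H = 2 × 0.2532 g H₂O ÷ 18.015 g/mol = 0.028110 mol
mol N = 2 × 0.1969 g N₂ ÷ 28.014 g/mol = 0.014057 mol
mass O = 0.4221 − (0.084415 + 0.028335 + 0.19690) = 0.11245 g → mol O = 0.11245 ÷ 15.999 = 0.0070286 mol
Divide by the smallest (0.0070281 mol): C 1.000, H 4.000, N 2.000, O 1.000

CH4N2O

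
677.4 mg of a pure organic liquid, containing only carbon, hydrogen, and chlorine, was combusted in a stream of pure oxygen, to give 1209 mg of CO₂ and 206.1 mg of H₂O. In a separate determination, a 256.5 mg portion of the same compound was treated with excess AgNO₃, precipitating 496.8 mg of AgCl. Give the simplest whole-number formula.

mol C = 1.209 g CO₂ ÷ 44.009 g/mol = 0.027472 mol
mol H = 2 × 0.2061 g H₂O ÷ 18.015 g/mol = 0.022881 mol
From the AgCl data: mol Cl per gram of compound = (0.4968 ÷ 143.318) ÷ 0.2565 = 0.013514 mol/g, so in the 0.6774 g combustion sample mol Cl = 0.0091546 mol
Divide by the smallest (0.0091546 mol): C 3.001, H 2.499, Cl 1.000
Multiplying each by 2 gives whole numbers: C 6.00, H 5.00, Cl 2.00

C6H5Cl2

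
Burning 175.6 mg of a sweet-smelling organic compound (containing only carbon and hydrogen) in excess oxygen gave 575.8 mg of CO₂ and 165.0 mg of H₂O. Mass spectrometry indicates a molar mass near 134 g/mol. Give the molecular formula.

C10H14

mol C = 0.5758 g CO₂ ÷ 44.009 g/mol = 0.013084 mol
mol H = 2 × 0.1650 g H₂O ÷ 18.015 g/mol = 0.018318 mol
Divide by the smallest (0.013084 mol): C 1.000, H 1.400
Multiplying each by 5 gives whole numbers: C 5.00, H 7.00
Empirical formula: C5H7
Empirical-formula mass = 67.11 g/mol; 134 ÷ 67.11 ≈ 2, so the molecular formula is C10H14.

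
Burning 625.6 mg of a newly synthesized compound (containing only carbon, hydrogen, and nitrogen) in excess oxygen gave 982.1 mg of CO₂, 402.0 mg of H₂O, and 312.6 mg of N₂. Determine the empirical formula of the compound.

CH2N

mol C = 0.9821 g CO₂ ÷ 44.009 g/mol = 0.022316 mol
mol H = 2 × 0.4020 g H₂O ÷ 18.015 g/mol = 0.044629 mol
mol N = 2 × 0.3126 g N₂ ÷ 28.014 g/mol = 0.022317 mol
Divide by the smallest (0.022316 mol): C 1.000, H 2.000, N 1.000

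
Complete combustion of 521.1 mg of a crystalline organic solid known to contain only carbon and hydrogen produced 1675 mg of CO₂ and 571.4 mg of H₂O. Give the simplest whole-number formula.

mol C = 1.675 g CO₂ ÷ 44.009 g/mol = 0.038060 mol
mol H = 2 × 0.5714 g H₂O ÷ 18.015 g/mol = 0.063436 mol
Divide by the smallest (0.038060 mol): C 1.000, H 1.667
Multiplying each by 3 gives whole numbers: C 3.00, H 5.00

C3H5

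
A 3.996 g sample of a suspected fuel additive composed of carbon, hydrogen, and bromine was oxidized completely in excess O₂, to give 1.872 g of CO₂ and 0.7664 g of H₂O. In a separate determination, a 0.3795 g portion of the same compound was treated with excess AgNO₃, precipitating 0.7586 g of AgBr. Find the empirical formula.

CH2Br

mol C = 1.872 g CO₂ ÷ 44.009 g/mol = 0.042537 mol
mol H = 2 × 0.7664 g H₂O ÷ 18.015 g/mol = 0.085085 mol
From the AgBr data: mol Br per gram of compound = (0.7586 ÷ 187.772) ÷ 0.3795 = 0.010646 mol/g, so in the 3.996 g combustion sample mol Br = 0.042540 mol
Divide by the smallest (0.042537 mol): C 1.000, H 2.000, Br 1.000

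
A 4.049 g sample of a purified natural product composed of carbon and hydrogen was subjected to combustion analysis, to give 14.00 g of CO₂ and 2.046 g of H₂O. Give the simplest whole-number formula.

mol C = 14.00 g CO₂ ÷ 44.009 g/mol = 0.31812 mol
mol H = 2 × 2.046 g H₂O ÷ 18.015 g/mol = 0.22714 mol
Divide by the smallest (0.22714 mol): C 1.401, H 1.000
Multiplying each by 5 gives whole numbers: C 7.00, H 5.00

C7H5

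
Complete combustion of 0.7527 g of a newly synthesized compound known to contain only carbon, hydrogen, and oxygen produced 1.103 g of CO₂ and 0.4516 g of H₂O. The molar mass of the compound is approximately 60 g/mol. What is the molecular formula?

C2H4O2

mol C = 1.103 g CO₂ ÷ 44.009 g/mol = 0.025063 mol
mol H = 2 × 0.4516 g H₂O ÷ 18.015 g/mol = 0.050136 mol
mass O = 0.7527 − (0.30103 + 0.050537) = 0.40113 g → mol O = 0.40113 ÷ 15.999 = 0.025072 mol
Divide by the smallest (0.025063 mol): C 1.000, H 2.000, O 1.000
Empirical formula: CH2O
Empirical-formula mass = 30.03 g/mol; 60 ÷ 30.03 ≈ 2, so the molecular formula is C2H4O2.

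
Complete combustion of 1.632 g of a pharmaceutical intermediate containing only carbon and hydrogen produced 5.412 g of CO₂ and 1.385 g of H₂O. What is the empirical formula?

mol C = 5.412 g CO₂ ÷ 44.009 g/mol = 0.12297 mol
mol H = 2 × 1.385 g H₂O ÷ 18.015 g/mol = 0.15376 mol
Divide by the smallest (0.12297 mol): C 1.000, H 1.250
Multiplying each by 4 gives whole numbers: C 4.00, H 5.00

C4H5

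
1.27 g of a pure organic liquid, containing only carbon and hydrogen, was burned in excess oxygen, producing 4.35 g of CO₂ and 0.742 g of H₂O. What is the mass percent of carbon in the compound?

93.5%

mol C = 4.35 g CO₂ ÷ 44.009 g/mol = 0.09884 mol
mol H = 2 × 0.742 g H₂O ÷ 18.015 g/mol = 0.08238 mol
mass % C = 1.187 g ÷ 1.27 g × 100%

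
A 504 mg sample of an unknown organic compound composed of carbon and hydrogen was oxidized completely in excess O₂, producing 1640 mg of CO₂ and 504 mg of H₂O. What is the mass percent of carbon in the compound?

mol C = 1.64 g CO₂ ÷ 44.009 g/mol = 0.03727 mol
mol H = 2 × 0.504 g H₂O ÷ 18.015 g/mol = 0.05595 mol
mass % C = 0.4476 g ÷ 0.504 g × 100%

88.8%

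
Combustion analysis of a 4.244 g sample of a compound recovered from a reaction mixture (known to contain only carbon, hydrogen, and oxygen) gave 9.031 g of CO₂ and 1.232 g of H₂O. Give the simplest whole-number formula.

C6H4O3

mol C = 9.031 g CO₂ ÷ 44.009 g/mol = 0.20521 mol
mol H = 2 × 1.232 g H₂O ÷ 18.015 g/mol = 0.13677 mol
mass O = 4.244 − (2.4648 + 0.13787) = 1.6414 g → mol O = 1.6414 ÷ 15.999 = 0.10259 mol
Divide by the smallest (0.10259 mol): C 2.000, H 1.333, O 1.000
Multiplying each by 3 gives whole numbers: C 6.00, H 4.00, O 3.00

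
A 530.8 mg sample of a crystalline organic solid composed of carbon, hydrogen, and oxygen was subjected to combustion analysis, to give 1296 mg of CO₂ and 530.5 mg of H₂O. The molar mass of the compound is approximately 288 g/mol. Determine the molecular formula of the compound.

mol C = 1.296 g CO₂ ÷ 44.009 g/mol = 0.029449 mol
mol H = 2 × 0.5305 g H₂O ÷ 18.015 g/mol = 0.058895 mol
mass O = 0.5308 − (0.35371 + 0.059367) = 0.11773 g → mol O = 0.11773 ÷ 15.999 = 0.0073584 mol
Divide by the smallest (0.0073584 mol): C 4.002, H 8.004, O 1.000
Empirical formula: C4H8O
Empirical-formula mass = 72.11 g/mol; 288 ÷ 72.11 ≈ 4, so the molecular formula is C16H32O4.

C16H32O4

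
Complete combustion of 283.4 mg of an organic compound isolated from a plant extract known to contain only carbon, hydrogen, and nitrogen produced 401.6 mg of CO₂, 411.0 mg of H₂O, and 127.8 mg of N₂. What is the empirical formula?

mol C = 0.4016 g CO₂ ÷ 44.009 g/mol = 0.0091254 mol
mol H = 2 × 0.4110 g H₂O ÷ 18.015 g/mol = 0.045629 mol
mol N = 2 × 0.1278 g N₂ ÷ 28.014 g/mol = 0.0091240 mol
Divide by the smallest (0.0091240 mol): C 1.000, H 5.001, N 1.000

CH5N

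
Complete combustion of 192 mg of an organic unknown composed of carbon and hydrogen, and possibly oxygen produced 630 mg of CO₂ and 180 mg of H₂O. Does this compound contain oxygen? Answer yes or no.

no

mol C = 0.630 g CO₂ ÷ 44.009 g/mol = 0.01432 mol
mol H = 2 × 0.180 g H₂O ÷ 18.015 g/mol = 0.01998 mol
C and H together account for 0.1921 g — essentially the entire 0.192 g sample — so the compound contains no oxygen.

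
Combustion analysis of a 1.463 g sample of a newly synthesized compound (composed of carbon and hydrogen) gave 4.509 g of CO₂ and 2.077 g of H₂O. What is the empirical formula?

mol C = 4.509 g CO₂ ÷ 44.009 g/mol = 0.10246 mol
mol H = 2 × 2.077 g H₂O ÷ 18.015 g/mol = 0.23059 mol
Divide by the smallest (0.10246 mol): C 1.000, H 2.251
Multiplying each by 4 gives whole numbers: C 4.00, H 9.00

C4H9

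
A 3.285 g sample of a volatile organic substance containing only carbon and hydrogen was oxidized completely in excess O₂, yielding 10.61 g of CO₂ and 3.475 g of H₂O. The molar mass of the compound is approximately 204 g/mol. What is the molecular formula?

mol C = 10.61 g CO₂ ÷ 44.009 g/mol = 0.24109 mol
mol H = 2 × 3.475 g H₂O ÷ 18.015 g/mol = 0.38579 mol
Divide by the smallest (0.24109 mol): C 1.000, H 1.600
Multiplying each by 5 gives whole numbers: C 5.00, H 8.00
Empirical formula: C5H8
Empirical-formula mass = 68.12 g/mol; 204 ÷ 68.12 ≈ 3, so the molecular formula is C15H24.

C15H24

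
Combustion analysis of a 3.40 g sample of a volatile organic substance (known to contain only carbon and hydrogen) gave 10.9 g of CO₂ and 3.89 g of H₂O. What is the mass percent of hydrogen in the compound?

12.8%

mol C = 10.9 g CO₂ ÷ 44.009 g/mol = 0.2477 mol
mol H = 2 × 3.89 g H₂O ÷ 18.015 g/mol = 0.4319 mol
mass % H = 0.4353 g ÷ 3.40 g × 100%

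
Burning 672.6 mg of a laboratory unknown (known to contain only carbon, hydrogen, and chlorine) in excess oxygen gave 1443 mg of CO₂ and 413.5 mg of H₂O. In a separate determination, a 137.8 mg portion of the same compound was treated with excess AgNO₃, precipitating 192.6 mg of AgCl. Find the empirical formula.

mol C = 1.443 g CO₂ ÷ 44.009 g/mol = 0.032789 mol
mol H = 2 × 0.4135 g H₂O ÷ 18.015 g/mol = 0.045906 mol
From the AgCl data: mol Cl per gram of compound = (0.1926 ÷ 143.318) ÷ 0.1378 = 0.0097523 mol/g, so in the 0.6726 g combustion sample mol Cl = 0.0065594 mol
Divide by the smallest (0.0065594 mol): C 4.999, H 6.999, Cl 1.000

C5H7Cl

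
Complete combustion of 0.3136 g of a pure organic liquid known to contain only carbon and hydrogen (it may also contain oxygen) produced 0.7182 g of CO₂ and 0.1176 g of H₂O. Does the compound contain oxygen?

yes

mol C = 0.7182 g CO₂ ÷ 44.009 g/mol = 0.016319 mol
mol H = 2 × 0.1176 g H₂O ÷ 18.015 g/mol = 0.013056 mol
C and H account for only 0.20917 g of the 0.3136 g sample; the remaining 0.10443 g must be oxygen.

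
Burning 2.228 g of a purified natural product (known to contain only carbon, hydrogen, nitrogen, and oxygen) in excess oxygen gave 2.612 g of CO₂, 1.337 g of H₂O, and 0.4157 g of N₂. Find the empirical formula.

C2H5NO2

mol C = 2.612 g CO₂ ÷ 44.009 g/mol = 0.059351 mol
mol H = 2 × 1.337 g H₂O ÷ 18.015 g/mol = 0.14843 mol
mol N = 2 × 0.4157 g N₂ ÷ 28.014 g/mol = 0.029678 mol
mass O = 2.228 − (0.71287 + 0.14962 + 0.41570) = 0.94981 g → mol O = 0.94981 ÷ 15.999 = 0.059367 mol
Divide by the smallest (0.029678 mol): C 2.000, H 5.001, N 1.000, O 2.000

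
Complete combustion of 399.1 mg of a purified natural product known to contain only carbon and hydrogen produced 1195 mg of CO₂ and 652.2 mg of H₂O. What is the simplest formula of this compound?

C3H8

mol C = 1.195 g CO₂ ÷ 44.009 g/mol = 0.027154 mol
mol H = 2 × 0.6522 g H₂O ÷ 18.015 g/mol = 0.072406 mol
Divide by the smallest (0.027154 mol): C 1.000, H 2.667
Multiplying each by 3 gives whole numbers: C 3.00, H 8.00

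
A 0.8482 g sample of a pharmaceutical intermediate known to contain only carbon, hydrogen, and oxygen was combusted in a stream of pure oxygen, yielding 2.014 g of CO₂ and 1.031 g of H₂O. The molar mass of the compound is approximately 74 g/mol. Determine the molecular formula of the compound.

mol C = 2.014 g CO₂ ÷ 44.009 g/mol = 0.045763 mol
mol H = 2 × 1.031 g H₂O ÷ 18.015 g/mol = 0.11446 mol
mass O = 0.8482 − (0.54966 + 0.11538) = 0.18316 g → mol O = 0.18316 ÷ 15.999 = 0.011448 mol
Divide by the smallest (0.011448 mol): C 3.997, H 9.998, O 1.000
Empirical formula: C4H10O
Empirical-formula mass = 74.12 g/mol; 74 ÷ 74.12 ≈ 1, so the molecular formula is C4H10O.

C4H10O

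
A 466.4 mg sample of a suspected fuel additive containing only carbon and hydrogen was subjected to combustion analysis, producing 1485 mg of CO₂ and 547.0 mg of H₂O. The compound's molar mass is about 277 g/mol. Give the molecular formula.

C20H36

mol C = 1.485 g CO₂ ÷ 44.009 g/mol = 0.033743 mol
mol H = 2 × 0.5470 g H₂O ÷ 18.015 g/mol = 0.060727 mol
Divide by the smallest (0.033743 mol): C 1.000, H 1.800
Multiplying each by 5 gives whole numbers: C 5.00, H 9.00
Empirical formula: C5H9
Empirical-formula mass = 69.13 g/mol; 277 ÷ 69.13 ≈ 4, so the molecular formula is C20H36.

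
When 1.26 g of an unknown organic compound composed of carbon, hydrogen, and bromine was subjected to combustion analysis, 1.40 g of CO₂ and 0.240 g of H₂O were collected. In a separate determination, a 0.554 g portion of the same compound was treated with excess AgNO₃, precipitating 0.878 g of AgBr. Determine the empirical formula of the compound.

C6H5Br2

mol C = 1.40 g CO₂ ÷ 44.009 g/mol = 0.03181 mol
mol H = 2 × 0.240 g H₂O ÷ 18.015 g/mol = 0.02664 mol
From the AgBr data: mol Br per gram of compound = (0.878 ÷ 187.772) ÷ 0.554 = 0.008440 mol/g, so in the 1.26 g combustion sample mol Br = 0.01063 mol
Divide by the smallest (0.01063 mol): C 2.991, H 2.505, Br 1.000
Multiplying each by 2 gives whole numbers: C 5.98, H 5.01, Br 2.00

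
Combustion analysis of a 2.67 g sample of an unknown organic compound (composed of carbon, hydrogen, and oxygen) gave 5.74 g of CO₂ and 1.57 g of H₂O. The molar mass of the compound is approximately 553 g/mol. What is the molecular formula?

mol C = 5.74 g CO₂ ÷ 44.009 g/mol = 0.1304 mol
mol H = 2 × 1.57 g H₂O ÷ 18.015 g/mol = 0.1743 mol
mass O = 2.67 − (1.567 + 0.1757) = 0.9277 g → mol O = 0.9277 ÷ 15.999 = 0.05799 mol
Divide by the smallest (0.05799 mol): C 2.249, H 3.006, O 1.000
Multiplying each by 4 gives whole numbers: C 9.00, H 12.02, O 4.00
Empirical formula: C9H12O4
Empirical-formula mass = 184.19 g/mol; 553 ÷ 184.19 ≈ 3, so the molecular formula is C27H36O12.

C27H36O12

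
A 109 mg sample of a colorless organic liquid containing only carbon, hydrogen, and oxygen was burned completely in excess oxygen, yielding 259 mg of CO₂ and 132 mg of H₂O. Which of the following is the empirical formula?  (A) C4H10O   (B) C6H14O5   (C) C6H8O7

mol C = 0.259 g CO₂ ÷ 44.009 g/mol = 0.005885 mol
mol H = 2 × 0.132 g H₂O ÷ 18.015 g/mol = 0.01465 mol
mass O = 0.109 − (0.07069 + 0.01477) = 0.02354 g → mol O = 0.02354 ÷ 15.999 = 0.001471 mol
Divide by the smallest (0.001471 mol): C 4.000, H 9.959, O 1.000

(A) C4H10O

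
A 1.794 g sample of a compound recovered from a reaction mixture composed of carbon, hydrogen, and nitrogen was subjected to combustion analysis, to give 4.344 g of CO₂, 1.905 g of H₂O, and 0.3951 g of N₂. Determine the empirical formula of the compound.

mol C = 4.344 g CO₂ ÷ 44.009 g/mol = 0.098707 mol
mol H = 2 × 1.905 g H₂O ÷ 18.015 g/mol = 0.21149 mol
mol N = 2 × 0.3951 g N₂ ÷ 28.014 g/mol = 0.028207 mol
Divide by the smallest (0.028207 mol): C 3.499, H 7.498, N 1.000
Multiplying each by 2 gives whole numbers: C 7.00, H 15.00, N 2.00

C7H15N2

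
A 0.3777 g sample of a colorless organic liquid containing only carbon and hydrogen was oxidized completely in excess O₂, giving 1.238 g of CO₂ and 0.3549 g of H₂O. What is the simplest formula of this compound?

C5H7

mol C = 1.238 g CO₂ ÷ 44.009 g/mol = 0.028131 mol
mol H = 2 × 0.3549 g H₂O ÷ 18.015 g/mol = 0.039400 mol
Divide by the smallest (0.028131 mol): C 1.000, H 1.401
Multiplying each by 5 gives whole numbers: C 5.00, H 7.00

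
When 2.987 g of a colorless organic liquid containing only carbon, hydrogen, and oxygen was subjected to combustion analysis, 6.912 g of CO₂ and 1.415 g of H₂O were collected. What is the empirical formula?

C8H8O3

mol C = 6.912 g CO₂ ÷ 44.009 g/mol = 0.15706 mol
mol H = 2 × 1.415 g H₂O ÷ 18.015 g/mol = 0.15709 mol
mass O = 2.987 − (1.8864 + 0.15835) = 0.94222 g → mol O = 0.94222 ÷ 15.999 = 0.058892 mol
Divide by the smallest (0.058892 mol): C 2.667, H 2.667, O 1.000
Multiplying each by 3 gives whole numbers: C 8.00, H 8.00, O 3.00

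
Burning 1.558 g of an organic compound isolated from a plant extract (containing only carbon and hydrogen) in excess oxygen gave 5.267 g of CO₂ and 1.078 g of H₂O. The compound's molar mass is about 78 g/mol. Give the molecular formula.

mol C = 5.267 g CO₂ ÷ 44.009 g/mol = 0.11968 mol
mol H = 2 × 1.078 g H₂O ÷ 18.015 g/mol = 0.11968 mol
Divide by the smallest (0.11968 mol): C 1.000, H 1.000
Empirical formula: CH
Empirical-formula mass = 13.02 g/mol; 78 ÷ 13.02 ≈ 6, so the molecular formula is C6H6.

C6H6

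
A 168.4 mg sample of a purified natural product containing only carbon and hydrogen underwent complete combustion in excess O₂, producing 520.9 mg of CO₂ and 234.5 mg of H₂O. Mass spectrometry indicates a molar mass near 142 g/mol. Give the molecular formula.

C10H22

mol C = 0.5209 g CO₂ ÷ 44.009 g/mol = 0.011836 mol
mol H = 2 × 0.2345 g H₂O ÷ 18.015 g/mol = 0.026034 mol
Divide by the smallest (0.011836 mol): C 1.000, H 2.200
Multiplying each by 5 gives whole numbers: C 5.00, H 11.00
Empirical formula: C5H11
Empirical-formula mass = 71.14 g/mol; 142 ÷ 71.14 ≈ 2, so the molecular formula is C10H22.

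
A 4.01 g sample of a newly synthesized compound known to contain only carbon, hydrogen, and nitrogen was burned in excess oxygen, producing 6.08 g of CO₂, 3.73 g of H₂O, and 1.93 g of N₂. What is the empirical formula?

mol C = 6.08 g CO₂ ÷ 44.009 g/mol = 0.1382 mol
mol H = 2 × 3.73 g H₂O ÷ 18.015 g/mol = 0.4141 mol
mol N = 2 × 1.93 g N₂ ÷ 28.014 g/mol = 0.1378 mol
Divide by the smallest (0.1378 mol): C 1.003, H 3.005, N 1.000

CH3N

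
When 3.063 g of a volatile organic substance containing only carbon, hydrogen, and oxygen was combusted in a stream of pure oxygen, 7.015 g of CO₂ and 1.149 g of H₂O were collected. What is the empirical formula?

mol C = 7.015 g CO₂ ÷ 44.009 g/mol = 0.15940 mol
mol H = 2 × 1.149 g H₂O ÷ 18.015 g/mol = 0.12756 mol
mass O = 3.063 − (1.9145 + 0.12858) = 1.0199 g → mol O = 1.0199 ÷ 15.999 = 0.063746 mol
Divide by the smallest (0.063746 mol): C 2.501, H 2.001, O 1.000
Multiplying each by 2 gives whole numbers: C 5.00, H 4.00, O 2.00

C5H4O2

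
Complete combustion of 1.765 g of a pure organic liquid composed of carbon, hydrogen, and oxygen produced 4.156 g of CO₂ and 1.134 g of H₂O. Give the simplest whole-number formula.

C3H4O

mol C = 4.156 g CO₂ ÷ 44.009 g/mol = 0.094435 mol
mol H = 2 × 1.134 g H₂O ÷ 18.015 g/mol = 0.12590 mol
mass O = 1.765 − (1.1343 + 0.12690) = 0.50384 g → mol O = 0.50384 ÷ 15.999 = 0.031492 mol
Divide by the smallest (0.031492 mol): C 2.999, H 3.998, O 1.000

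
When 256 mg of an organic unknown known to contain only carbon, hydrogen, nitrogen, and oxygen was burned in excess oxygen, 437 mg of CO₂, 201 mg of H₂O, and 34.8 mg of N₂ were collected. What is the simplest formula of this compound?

C4H9NO2

mol C = 0.437 g CO₂ ÷ 44.009 g/mol = 0.009930 mol
mol H = 2 × 0.201 g H₂O ÷ 18.015 g/mol = 0.02231 mol
mol N = 2 × 0.0348 g N₂ ÷ 28.014 g/mol = 0.002484 mol
mass O = 0.256 − (0.1193 + 0.02249 + 0.03480) = 0.07944 g → mol O = 0.07944 ÷ 15.999 = 0.004965 mol
Divide by the smallest (0.002484 mol): C 3.997, H 8.982, N 1.000, O 1.999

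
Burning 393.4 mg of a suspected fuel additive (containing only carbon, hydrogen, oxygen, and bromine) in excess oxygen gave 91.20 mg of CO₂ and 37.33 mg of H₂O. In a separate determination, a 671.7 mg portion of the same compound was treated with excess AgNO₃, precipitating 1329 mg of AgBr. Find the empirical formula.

CH2Br2O

mol C = 0.09120 g CO₂ ÷ 44.009 g/mol = 0.0020723 mol
mol H = 2 × 0.03733 g H₂O ÷ 18.015 g/mol = 0.0041443 mol
From the AgBr data: mol Br per gram of compound = (1.329 ÷ 187.772) ÷ 0.6717 = 0.010537 mol/g, so in the 0.3934 g combustion sample mol Br = 0.0041453 mol
mass O = 0.3934 − (0.024890 + 0.0041775 + 0.33122) = 0.033108 g → mol O = 0.033108 ÷ 15.999 = 0.0020694 mol
Divide by the smallest (0.0020694 mol): C 1.001, H 2.003, Br 2.003, O 1.000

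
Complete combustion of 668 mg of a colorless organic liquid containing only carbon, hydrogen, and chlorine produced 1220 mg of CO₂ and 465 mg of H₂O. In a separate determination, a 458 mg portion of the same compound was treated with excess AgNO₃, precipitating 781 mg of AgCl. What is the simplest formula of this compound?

mol C = 1.22 g CO₂ ÷ 44.009 g/mol = 0.02772 mol
mol H = 2 × 0.465 g H₂O ÷ 18.015 g/mol = 0.05162 mol
From the AgCl data: mol Cl per gram of compound = (0.781 ÷ 143.318) ÷ 0.458 = 0.01190 mol/g, so in the 0.668 g combustion sample mol Cl = 0.007948 mol
Divide by the smallest (0.007948 mol): C 3.488, H 6.495, Cl 1.000
Multiplying each by 2 gives whole numbers: C 6.98, H 12.99, Cl 2.00

C7H13Cl2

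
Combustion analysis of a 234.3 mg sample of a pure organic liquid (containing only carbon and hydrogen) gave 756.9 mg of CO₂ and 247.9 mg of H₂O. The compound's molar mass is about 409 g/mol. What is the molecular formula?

C30H48

mol C = 0.7569 g CO₂ ÷ 44.009 g/mol = 0.017199 mol
mol H = 2 × 0.2479 g H₂O ÷ 18.015 g/mol = 0.027522 mol
Divide by the smallest (0.017199 mol): C 1.000, H 1.600
Multiplying each by 5 gives whole numbers: C 5.00, H 8.00
Empirical formula: C5H8
Empirical-formula mass = 68.12 g/mol; 409 ÷ 68.12 ≈ 6, so the molecular formula is C30H48.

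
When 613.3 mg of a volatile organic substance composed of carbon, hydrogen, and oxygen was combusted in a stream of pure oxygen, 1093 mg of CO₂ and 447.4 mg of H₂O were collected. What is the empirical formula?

C3H6O2

mol C = 1.093 g CO₂ ÷ 44.009 g/mol = 0.024836 mol
mol H = 2 × 0.4474 g H₂O ÷ 18.015 g/mol = 0.049670 mol
mass O = 0.6133 − (0.29830 + 0.050067) = 0.26493 g → mol O = 0.26493 ÷ 15.999 = 0.016559 mol
Divide by the smallest (0.016559 mol): C 1.500, H 3.000, O 1.000
Multiplying each by 2 gives whole numbers: C 3.00, H 6.00, O 2.00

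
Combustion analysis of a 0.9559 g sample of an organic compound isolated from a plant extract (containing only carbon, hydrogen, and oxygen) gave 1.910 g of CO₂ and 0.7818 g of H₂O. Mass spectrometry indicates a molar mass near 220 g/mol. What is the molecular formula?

C10H20O5

mol C = 1.910 g CO₂ ÷ 44.009 g/mol = 0.043400 mol
mol H = 2 × 0.7818 g H₂O ÷ 18.015 g/mol = 0.086794 mol
mass O = 0.9559 − (0.52128 + 0.087489) = 0.34713 g → mol O = 0.34713 ÷ 15.999 = 0.021697 mol
Divide by the smallest (0.021697 mol): C 2.000, H 4.000, O 1.000
Empirical formula: C2H4O
Empirical-formula mass = 44.05 g/mol; 220 ÷ 44.05 ≈ 5, so the molecular formula is C10H20O5.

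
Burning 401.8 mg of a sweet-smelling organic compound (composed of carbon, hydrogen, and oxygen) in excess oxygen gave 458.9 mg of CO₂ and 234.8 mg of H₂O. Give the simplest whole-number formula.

C2H5O3

mol C = 0.4589 g CO₂ ÷ 44.009 g/mol = 0.010427 mol
mol H = 2 × 0.2348 g H₂O ÷ 18.015 g/mol = 0.026067 mol
mass O = 0.4018 − (0.12524 + 0.026276) = 0.25028 g → mol O = 0.25028 ÷ 15.999 = 0.015644 mol
Divide by the smallest (0.010427 mol): C 1.000, H 2.500, O 1.500
Multiplying each by 2 gives whole numbers: C 2.00, H 5.00, O 3.00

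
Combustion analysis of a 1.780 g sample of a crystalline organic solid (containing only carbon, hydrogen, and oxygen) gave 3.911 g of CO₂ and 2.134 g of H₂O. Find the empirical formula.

mol C = 3.911 g CO₂ ÷ 44.009 g/mol = 0.088868 mol
mol H = 2 × 2.134 g H₂O ÷ 18.015 g/mol = 0.23691 mol
mass O = 1.780 − (1.0674 + 0.23881) = 0.47380 g → mol O = 0.47380 ÷ 15.999 = 0.029614 mol
Divide by the smallest (0.029614 mol): C 3.001, H 8.000, O 1.000

C3H8O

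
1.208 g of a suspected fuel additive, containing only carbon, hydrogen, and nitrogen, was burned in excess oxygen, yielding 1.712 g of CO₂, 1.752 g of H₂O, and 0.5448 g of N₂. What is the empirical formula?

CH5N

mol C = 1.712 g CO₂ ÷ 44.009 g/mol = 0.038901 mol
mol H = 2 × 1.752 g H₂O ÷ 18.015 g/mol = 0.19450 mol
mol N = 2 × 0.5448 g N₂ ÷ 28.014 g/mol = 0.038895 mol
Divide by the smallest (0.038895 mol): C 1.000, H 5.001, N 1.000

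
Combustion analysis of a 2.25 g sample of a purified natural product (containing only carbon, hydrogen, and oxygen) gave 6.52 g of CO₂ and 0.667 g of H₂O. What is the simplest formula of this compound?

mol C = 6.52 g CO₂ ÷ 44.009 g/mol = 0.1482 mol
mol H = 2 × 0.667 g H₂O ÷ 18.015 g/mol = 0.07405 mol
mass O = 2.25 − (1.779 + 0.07464) = 0.3959 g → mol O = 0.3959 ÷ 15.999 = 0.02475 mol
Divide by the smallest (0.02475 mol): C 5.987, H 2.992, O 1.000

C6H3O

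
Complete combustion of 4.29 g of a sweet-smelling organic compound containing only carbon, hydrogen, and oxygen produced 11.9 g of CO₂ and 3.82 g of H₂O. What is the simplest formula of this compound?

mol C = 11.9 g CO₂ ÷ 44.009 g/mol = 0.2704 mol
mol H = 2 × 3.82 g H₂O ÷ 18.015 g/mol = 0.4241 mol
mass O = 4.29 − (3.248 + 0.4275) = 0.6148 g → mol O = 0.6148 ÷ 15.999 = 0.03842 mol
Divide by the smallest (0.03842 mol): C 7.037, H 11.037, O 1.000

C7H11O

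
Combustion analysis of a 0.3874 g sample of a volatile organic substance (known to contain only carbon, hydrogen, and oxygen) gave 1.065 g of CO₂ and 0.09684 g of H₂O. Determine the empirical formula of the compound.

mol C = 1.065 g CO₂ ÷ 44.009 g/mol = 0.024200 mol
mol H = 2 × 0.09684 g H₂O ÷ 18.015 g/mol = 0.010751 mol
mass O = 0.3874 − (0.29066 + 0.010837) = 0.085902 g → mol O = 0.085902 ÷ 15.999 = 0.0053692 mol
Divide by the smallest (0.0053692 mol): C 4.507, H 2.002, O 1.000
Multiplying each by 2 gives whole numbers: C 9.01, H 4.00, O 2.00

C9H4O2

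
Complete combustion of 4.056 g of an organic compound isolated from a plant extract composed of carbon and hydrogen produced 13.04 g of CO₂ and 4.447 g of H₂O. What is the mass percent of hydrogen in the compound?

12.27%

mol C = 13.04 g CO₂ ÷ 44.009 g/mol = 0.29630 mol
mol H = 2 × 4.447 g H₂O ÷ 18.015 g/mol = 0.49370 mol
mass % H = 0.49765 g ÷ 4.056 g × 100%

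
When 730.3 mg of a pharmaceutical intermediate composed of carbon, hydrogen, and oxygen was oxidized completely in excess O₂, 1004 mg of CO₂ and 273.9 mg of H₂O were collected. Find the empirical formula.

mol C = 1.004 g CO₂ ÷ 44.009 g/mol = 0.022814 mol
mol H = 2 × 0.2739 g H₂O ÷ 18.015 g/mol = 0.030408 mol
mass O = 0.7303 − (0.27401 + 0.030651) = 0.42564 g → mol O = 0.42564 ÷ 15.999 = 0.026604 mol
Divide by the smallest (0.022814 mol): C 1.000, H 1.333, O 1.166
Multiplying each by 6 gives whole numbers: C 6.00, H 8.00, O 7.00

C6H8O7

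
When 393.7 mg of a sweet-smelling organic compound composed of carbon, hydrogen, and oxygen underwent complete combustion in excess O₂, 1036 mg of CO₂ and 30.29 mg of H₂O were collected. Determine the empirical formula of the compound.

C7HO2

mol C = 1.036 g CO₂ ÷ 44.009 g/mol = 0.023541 mol
mol H = 2 × 0.03029 g H₂O ÷ 18.015 g/mol = 0.0033628 mol
mass O = 0.3937 − (0.28275 + 0.0033897) = 0.10756 g → mol O = 0.10756 ÷ 15.999 = 0.0067232 mol
Divide by the smallest (0.0033628 mol): C 7.000, H 1.000, O 1.999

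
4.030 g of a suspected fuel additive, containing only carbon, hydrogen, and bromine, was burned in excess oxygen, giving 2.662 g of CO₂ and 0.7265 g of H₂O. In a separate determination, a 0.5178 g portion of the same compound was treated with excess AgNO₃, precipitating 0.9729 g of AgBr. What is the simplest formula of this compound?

mol C = 2.662 g CO₂ ÷ 44.009 g/mol = 0.060488 mol
mol H = 2 × 0.7265 g H₂O ÷ 18.015 g/mol = 0.080655 mol
From the AgBr data: mol Br per gram of compound = (0.9729 ÷ 187.772) ÷ 0.5178 = 0.010006 mol/g, so in the 4.030 g combustion sample mol Br = 0.040326 mol
Divide by the smallest (0.040326 mol): C 1.500, H 2.000, Br 1.000
Multiplying each by 2 gives whole numbers: C 3.00, H 4.00, Br 2.00

C3H4Br2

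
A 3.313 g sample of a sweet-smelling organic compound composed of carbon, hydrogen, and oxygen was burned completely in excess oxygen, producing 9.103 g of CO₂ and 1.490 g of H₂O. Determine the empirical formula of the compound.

mol C = 9.103 g CO₂ ÷ 44.009 g/mol = 0.20684 mol
mol H = 2 × 1.490 g H₂O ÷ 18.015 g/mol = 0.16542 mol
mass O = 3.313 − (2.4844 + 0.16674) = 0.66186 g → mol O = 0.66186 ÷ 15.999 = 0.041369 mol
Divide by the smallest (0.041369 mol): C 5.000, H 3.999, O 1.000

C5H4O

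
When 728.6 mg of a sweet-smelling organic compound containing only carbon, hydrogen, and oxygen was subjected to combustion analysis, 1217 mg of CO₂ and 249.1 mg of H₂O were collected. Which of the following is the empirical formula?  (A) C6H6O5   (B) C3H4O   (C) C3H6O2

mol C = 1.217 g CO₂ ÷ 44.009 g/mol = 0.027653 mol
mol H = 2 × 0.2491 g H₂O ÷ 18.015 g/mol = 0.027655 mol
mass O = 0.7286 − (0.33215 + 0.027876) = 0.36858 g → mol O = 0.36858 ÷ 15.999 = 0.023038 mol
Divide by the smallest (0.023038 mol): C 1.200, H 1.200, O 1.000
Multiplying each by 5 gives whole numbers: C 6.00, H 6.00, O 5.00

(A) C6H6O5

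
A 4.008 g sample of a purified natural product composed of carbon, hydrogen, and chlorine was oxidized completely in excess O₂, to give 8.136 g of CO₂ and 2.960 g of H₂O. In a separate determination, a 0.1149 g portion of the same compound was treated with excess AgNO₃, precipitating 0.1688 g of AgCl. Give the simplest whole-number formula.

mol C = 8.136 g CO₂ ÷ 44.009 g/mol = 0.18487 mol
mol H = 2 × 2.960 g H₂O ÷ 18.015 g/mol = 0.32862 mol
From the AgCl data: mol Cl per gram of compound = (0.1688 ÷ 143.318) ÷ 0.1149 = 0.010251 mol/g, so in the 4.008 g combustion sample mol Cl = 0.041085 mol
Divide by the smallest (0.041085 mol): C 4.500, H 7.998, Cl 1.000
Multiplying each by 2 gives whole numbers: C 9.00, H 16.00, Cl 2.00

C9H16Cl2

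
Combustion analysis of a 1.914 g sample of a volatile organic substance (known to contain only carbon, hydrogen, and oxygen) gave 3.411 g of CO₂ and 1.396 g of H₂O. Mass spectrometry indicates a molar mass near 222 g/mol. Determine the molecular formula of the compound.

C9H18O6

mol C = 3.411 g CO₂ ÷ 44.009 g/mol = 0.077507 mol
mol H = 2 × 1.396 g H₂O ÷ 18.015 g/mol = 0.15498 mol
mass O = 1.914 − (0.93094 + 0.15622) = 0.82684 g → mol O = 0.82684 ÷ 15.999 = 0.051681 mol
Divide by the smallest (0.051681 mol): C 1.500, H 2.999, O 1.000
Multiplying each by 2 gives whole numbers: C 3.00, H 6.00, O 2.00
Empirical formula: C3H6O2
Empirical-formula mass = 74.08 g/mol; 222 ÷ 74.08 ≈ 3, so the molecular formula is C9H18O6.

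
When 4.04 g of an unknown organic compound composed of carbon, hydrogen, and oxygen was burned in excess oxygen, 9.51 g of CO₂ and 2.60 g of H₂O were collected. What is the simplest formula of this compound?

C3H4O

mol C = 9.51 g CO₂ ÷ 44.009 g/mol = 0.2161 mol
mol H = 2 × 2.60 g H₂O ÷ 18.015 g/mol = 0.2886 mol
mass O = 4.04 − (2.595 + 0.2910) = 1.154 g → mol O = 1.154 ÷ 15.999 = 0.07210 mol
Divide by the smallest (0.07210 mol): C 2.997, H 4.003, O 1.000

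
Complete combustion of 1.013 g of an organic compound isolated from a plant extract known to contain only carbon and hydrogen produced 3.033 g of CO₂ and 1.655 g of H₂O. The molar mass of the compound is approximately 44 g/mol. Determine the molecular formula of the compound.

mol C = 3.033 g CO₂ ÷ 44.009 g/mol = 0.068918 mol
mol H = 2 × 1.655 g H₂O ÷ 18.015 g/mol = 0.18374 mol
Divide by the smallest (0.068918 mol): C 1.000, H 2.666
Multiplying each by 3 gives whole numbers: C 3.00, H 8.00
Empirical formula: C3H8
Empirical-formula mass = 44.10 g/mol; 44 ÷ 44.10 ≈ 1, so the molecular formula is C3H8.

C3H8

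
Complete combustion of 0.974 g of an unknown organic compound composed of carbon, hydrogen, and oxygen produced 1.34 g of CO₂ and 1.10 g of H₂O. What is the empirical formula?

CH4O

mol C = 1.34 g CO₂ ÷ 44.009 g/mol = 0.03045 mol
mol H = 2 × 1.10 g H₂O ÷ 18.015 g/mol = 0.1221 mol
mass O = 0.974 − (0.3657 + 0.1231) = 0.4852 g → mol O = 0.4852 ÷ 15.999 = 0.03033 mol
Divide by the smallest (0.03033 mol): C 1.004, H 4.027, O 1.000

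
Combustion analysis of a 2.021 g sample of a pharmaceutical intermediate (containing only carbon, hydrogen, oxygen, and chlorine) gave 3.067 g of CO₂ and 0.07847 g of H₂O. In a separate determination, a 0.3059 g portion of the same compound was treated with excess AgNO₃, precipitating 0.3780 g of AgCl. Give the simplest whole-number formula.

C8HCl2O4

mol C = 3.067 g CO₂ ÷ 44.009 g/mol = 0.069690 mol
mol H = 2 × 0.07847 g H₂O ÷ 18.015 g/mol = 0.0087116 mol
From the AgCl data: mol Cl per gram of compound = (0.3780 ÷ 143.318) ÷ 0.3059 = 0.0086221 mol/g, so in the 2.021 g combustion sample mol Cl = 0.017425 mol
mass O = 2.021 − (0.83705 + 0.0087813 + 0.61772) = 0.55745 g → mol O = 0.55745 ÷ 15.999 = 0.034842 mol
Divide by the smallest (0.0087116 mol): C 8.000, H 1.000, Cl 2.000, O 4.000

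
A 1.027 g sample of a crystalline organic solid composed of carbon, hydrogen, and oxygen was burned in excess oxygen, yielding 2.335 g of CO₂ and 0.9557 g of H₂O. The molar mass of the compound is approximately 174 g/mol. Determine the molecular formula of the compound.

C9H18O3

mol C = 2.335 g CO₂ ÷ 44.009 g/mol = 0.053057 mol
mol H = 2 × 0.9557 g H₂O ÷ 18.015 g/mol = 0.10610 mol
mass O = 1.027 − (0.63727 + 0.10695) = 0.28278 g → mol O = 0.28278 ÷ 15.999 = 0.017675 mol
Divide by the smallest (0.017675 mol): C 3.002, H 6.003, O 1.000
Empirical formula: C3H6O
Empirical-formula mass = 58.08 g/mol; 174 ÷ 58.08 ≈ 3, so the molecular formula is C9H18O3.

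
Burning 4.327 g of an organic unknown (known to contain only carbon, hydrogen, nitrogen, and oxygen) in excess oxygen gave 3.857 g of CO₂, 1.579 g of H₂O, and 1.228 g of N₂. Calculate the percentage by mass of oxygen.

43.21%

mol C = 3.857 g CO₂ ÷ 44.009 g/mol = 0.087641 mol
mol H = 2 × 1.579 g H₂O ÷ 18.015 g/mol = 0.17530 mol
mol N = 2 × 1.228 g N₂ ÷ 28.014 g/mol = 0.087670 mol
mass O = 4.327 − (1.0527 + 0.17670 + 1.2280) = 1.8696 g → mol O = 1.8696 ÷ 15.999 = 0.11686 mol
mass % O = 1.8696 g ÷ 4.327 g × 100%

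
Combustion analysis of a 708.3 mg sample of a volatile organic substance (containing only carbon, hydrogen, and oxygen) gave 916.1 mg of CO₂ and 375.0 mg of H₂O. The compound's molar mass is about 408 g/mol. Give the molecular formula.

C12H24O15

mol C = 0.9161 g CO₂ ÷ 44.009 g/mol = 0.020816 mol
mol H = 2 × 0.3750 g H₂O ÷ 18.015 g/mol = 0.041632 mol
mass O = 0.7083 − (0.25002 + 0.041965) = 0.41631 g → mol O = 0.41631 ÷ 15.999 = 0.026021 mol
Divide by the smallest (0.020816 mol): C 1.000, H 2.000, O 1.250
Multiplying each by 4 gives whole numbers: C 4.00, H 8.00, O 5.00
Empirical formula: C4H8O5
Empirical-formula mass = 136.10 g/mol; 408 ÷ 136.10 ≈ 3, so the molecular formula is C12H24O15.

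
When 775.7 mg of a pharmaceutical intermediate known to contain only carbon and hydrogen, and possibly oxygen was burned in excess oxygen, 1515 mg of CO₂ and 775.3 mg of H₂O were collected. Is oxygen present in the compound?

yes

mol C = 1.515 g CO₂ ÷ 44.009 g/mol = 0.034425 mol
mol H = 2 × 0.7753 g H₂O ÷ 18.015 g/mol = 0.086073 mol
C and H account for only 0.50024 g of the 0.7757 g sample; the remaining 0.27546 g must be oxygen.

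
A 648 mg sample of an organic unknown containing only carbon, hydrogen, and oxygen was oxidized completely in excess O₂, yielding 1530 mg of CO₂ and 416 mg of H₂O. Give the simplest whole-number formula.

C3H4O

mol C = 1.53 g CO₂ ÷ 44.009 g/mol = 0.03477 mol
mol H = 2 × 0.416 g H₂O ÷ 18.015 g/mol = 0.04618 mol
mass O = 0.648 − (0.4176 + 0.04655) = 0.1839 g → mol O = 0.1839 ÷ 15.999 = 0.01149 mol
Divide by the smallest (0.01149 mol): C 3.025, H 4.018, O 1.000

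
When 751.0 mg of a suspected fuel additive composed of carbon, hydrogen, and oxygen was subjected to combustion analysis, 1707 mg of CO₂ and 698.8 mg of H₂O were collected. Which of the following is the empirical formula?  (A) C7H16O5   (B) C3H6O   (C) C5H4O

(B) C3H6O

mol C = 1.707 g CO₂ ÷ 44.009 g/mol = 0.038788 mol
mol H = 2 × 0.6988 g H₂O ÷ 18.015 g/mol = 0.077580 mol
mass O = 0.7510 − (0.46588 + 0.078200) = 0.20692 g → mol O = 0.20692 ÷ 15.999 = 0.012933 mol
Divide by the smallest (0.012933 mol): C 2.999, H 5.998, O 1.000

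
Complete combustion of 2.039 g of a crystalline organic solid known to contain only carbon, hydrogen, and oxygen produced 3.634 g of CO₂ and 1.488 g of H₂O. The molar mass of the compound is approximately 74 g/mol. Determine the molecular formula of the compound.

C3H6O2

mol C = 3.634 g CO₂ ÷ 44.009 g/mol = 0.082574 mol
mol H = 2 × 1.488 g H₂O ÷ 18.015 g/mol = 0.16520 mol
mass O = 2.039 − (0.99180 + 0.16652) = 0.88069 g → mol O = 0.88069 ÷ 15.999 = 0.055046 mol
Divide by the smallest (0.055046 mol): C 1.500, H 3.001, O 1.000
Multiplying each by 2 gives whole numbers: C 3.00, H 6.00, O 2.00
Empirical formula: C3H6O2
Empirical-formula mass = 74.08 g/mol; 74 ÷ 74.08 ≈ 1, so the molecular formula is C3H6O2.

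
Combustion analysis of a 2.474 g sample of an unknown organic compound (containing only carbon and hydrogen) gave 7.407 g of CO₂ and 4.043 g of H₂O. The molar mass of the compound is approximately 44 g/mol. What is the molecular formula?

C3H8

mol C = 7.407 g CO₂ ÷ 44.009 g/mol = 0.16831 mol
mol H = 2 × 4.043 g H₂O ÷ 18.015 g/mol = 0.44885 mol
Divide by the smallest (0.16831 mol): C 1.000, H 2.667
Multiplying each by 3 gives whole numbers: C 3.00, H 8.00
Empirical formula: C3H8
Empirical-formula mass = 44.10 g/mol; 44 ÷ 44.10 ≈ 1, so the molecular formula is C3H8.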